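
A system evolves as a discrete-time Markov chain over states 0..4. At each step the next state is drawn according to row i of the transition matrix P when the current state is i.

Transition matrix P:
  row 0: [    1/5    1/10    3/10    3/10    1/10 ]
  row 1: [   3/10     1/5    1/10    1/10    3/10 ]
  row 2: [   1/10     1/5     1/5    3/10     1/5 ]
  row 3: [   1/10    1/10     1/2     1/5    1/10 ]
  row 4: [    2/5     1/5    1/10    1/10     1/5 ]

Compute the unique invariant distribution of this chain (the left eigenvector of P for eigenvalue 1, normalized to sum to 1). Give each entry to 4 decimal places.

Balance equations π_j = Σ_i π_i·P[i][j]:
  π_0 = 1/5·π_0 + 3/10·π_1 + 1/10·π_2 + 1/10·π_3 + 2/5·π_4
  π_1 = 1/10·π_0 + 1/5·π_1 + 1/5·π_2 + 1/10·π_3 + 1/5·π_4
  π_2 = 3/10·π_0 + 1/10·π_1 + 1/5·π_2 + 1/2·π_3 + 1/10·π_4
  π_3 = 3/10·π_0 + 1/10·π_1 + 3/10·π_2 + 1/5·π_3 + 1/10·π_4
  normalize: π_0 + π_1 + π_2 + π_3 + π_4 = 1
Solving the linear system gives exactly π = [413/2021, 320/2021, 507/2021, 429/2021, 352/2021].

π = [0.2044, 0.1583, 0.2509, 0.2123, 0.1742]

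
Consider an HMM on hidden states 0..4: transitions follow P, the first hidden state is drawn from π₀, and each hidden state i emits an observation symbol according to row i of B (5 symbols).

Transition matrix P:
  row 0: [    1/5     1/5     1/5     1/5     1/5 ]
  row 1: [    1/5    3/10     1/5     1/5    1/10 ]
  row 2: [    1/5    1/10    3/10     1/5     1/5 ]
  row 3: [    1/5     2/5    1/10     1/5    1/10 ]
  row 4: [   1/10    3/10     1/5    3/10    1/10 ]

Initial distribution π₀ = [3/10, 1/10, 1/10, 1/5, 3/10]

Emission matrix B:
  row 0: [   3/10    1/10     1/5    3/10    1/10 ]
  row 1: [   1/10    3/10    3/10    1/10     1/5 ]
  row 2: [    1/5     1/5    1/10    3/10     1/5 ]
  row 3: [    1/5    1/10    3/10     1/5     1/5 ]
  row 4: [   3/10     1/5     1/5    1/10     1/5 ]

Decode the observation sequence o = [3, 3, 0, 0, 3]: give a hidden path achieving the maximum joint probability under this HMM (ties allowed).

t=0: δ = [9.000e-02, 1.000e-02, 3.000e-02, 4.000e-02, 3.000e-02]  (obs o_0=3)
t=1: δ = [5.400e-03, 1.800e-03, 5.400e-03, 3.600e-03, 1.800e-03]  ψ = [0, 0, 0, 0, 0]  (obs o_1=3)
t=2: δ = [3.240e-04, 1.440e-04, 3.240e-04, 2.160e-04, 3.240e-04]  ψ = [0, 3, 2, 0, 0]  (obs o_2=0)
t=3: δ = [1.944e-05, 9.720e-06, 1.944e-05, 1.944e-05, 1.944e-05]  ψ = [0, 4, 2, 4, 0]  (obs o_3=0)
t=4: δ = [1.166e-06, 7.776e-07, 1.750e-06, 1.166e-06, 3.888e-07]  ψ = [0, 3, 2, 4, 0]  (obs o_4=3)
backtrack: best end state = 2; path = [0, 2, 2, 2, 2]

path = [0, 2, 2, 2, 2]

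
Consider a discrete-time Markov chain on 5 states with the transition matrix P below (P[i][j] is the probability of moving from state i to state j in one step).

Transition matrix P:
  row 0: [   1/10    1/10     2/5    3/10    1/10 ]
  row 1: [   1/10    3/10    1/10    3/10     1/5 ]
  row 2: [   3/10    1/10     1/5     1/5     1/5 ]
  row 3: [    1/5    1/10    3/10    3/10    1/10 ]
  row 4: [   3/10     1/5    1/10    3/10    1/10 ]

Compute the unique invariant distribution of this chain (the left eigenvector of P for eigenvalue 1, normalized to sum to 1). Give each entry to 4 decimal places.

Balance equations π_j = Σ_i π_i·P[i][j]:
  π_0 = 1/10·π_0 + 1/10·π_1 + 3/10·π_2 + 1/5·π_3 + 3/10·π_4
  π_1 = 1/10·π_0 + 3/10·π_1 + 1/10·π_2 + 1/10·π_3 + 1/5·π_4
  π_2 = 2/5·π_0 + 1/10·π_1 + 1/5·π_2 + 3/10·π_3 + 1/10·π_4
  π_3 = 3/10·π_0 + 3/10·π_1 + 1/5·π_2 + 3/10·π_3 + 3/10·π_4
  normalize: π_0 + π_1 + π_2 + π_3 + π_4 = 1
Solving the linear system gives exactly π = [1966/9671, 1376/9671, 2323/9671, 2669/9671, 1337/9671].

π = [0.2033, 0.1423, 0.2402, 0.2760, 0.1382]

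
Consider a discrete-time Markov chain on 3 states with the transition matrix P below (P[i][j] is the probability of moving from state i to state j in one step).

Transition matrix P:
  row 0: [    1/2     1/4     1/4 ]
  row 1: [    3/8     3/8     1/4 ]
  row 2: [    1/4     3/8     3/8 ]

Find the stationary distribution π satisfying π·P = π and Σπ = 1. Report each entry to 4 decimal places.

Balance equations π_j = Σ_i π_i·P[i][j]:
  π_0 = 1/2·π_0 + 3/8·π_1 + 1/4·π_2
  π_1 = 1/4·π_0 + 3/8·π_1 + 3/8·π_2
  normalize: π_0 + π_1 + π_2 = 1
Solving the linear system gives exactly π = [19/49, 16/49, 2/7].

π = [0.3878, 0.3265, 0.2857]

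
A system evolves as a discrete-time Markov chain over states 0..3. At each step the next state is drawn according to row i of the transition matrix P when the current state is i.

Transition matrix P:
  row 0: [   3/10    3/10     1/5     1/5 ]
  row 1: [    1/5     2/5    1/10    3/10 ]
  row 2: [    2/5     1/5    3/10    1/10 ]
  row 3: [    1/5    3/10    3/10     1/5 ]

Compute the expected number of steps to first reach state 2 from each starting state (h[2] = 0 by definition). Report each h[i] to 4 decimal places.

First-step conditioning: h[2] = 0; for i ≠ 2, h[i] = 1 + Σ_k P[i][k]·h[k].
  h[0] = 1 + 3/10·h[0] + 3/10·h[1] + 1/5·h[3]
  h[1] = 1 + 1/5·h[0] + 2/5·h[1] + 3/10·h[3]
  h[3] = 1 + 1/5·h[0] + 3/10·h[1] + 1/5·h[3]
Solving the 3×3 linear system over states ≠ 2 gives exactly h = [100/19, 110/19, 0, 90/19] (h[2] = 0 is the target).

h = [5.2632, 5.7895, 0.0000, 4.7368]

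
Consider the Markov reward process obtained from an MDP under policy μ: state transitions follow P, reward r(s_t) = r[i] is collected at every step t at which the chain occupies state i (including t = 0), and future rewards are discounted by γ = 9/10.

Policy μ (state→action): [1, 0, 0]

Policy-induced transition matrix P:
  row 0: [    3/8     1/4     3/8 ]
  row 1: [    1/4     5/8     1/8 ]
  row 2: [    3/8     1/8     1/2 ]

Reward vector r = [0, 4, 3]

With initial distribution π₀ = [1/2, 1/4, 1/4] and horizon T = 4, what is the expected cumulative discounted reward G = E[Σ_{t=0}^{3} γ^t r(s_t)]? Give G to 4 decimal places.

G = 7.3748

t=0: π = [0.5000, 0.2500, 0.2500], E[r] = 1.7500, γ^t·E[r] = 1.750000, running G = 1.750000
t=1: π = [0.3438, 0.3125, 0.3438], E[r] = 2.2813, γ^t·E[r] = 2.053125, running G = 3.803125
t=2: π = [0.3359, 0.3242, 0.3398], E[r] = 2.3164, γ^t·E[r] = 1.876289, running G = 5.679414
t=3: π = [0.3345, 0.3291, 0.3364], E[r] = 2.3257, γ^t·E[r] = 1.695423, running G = 7.374837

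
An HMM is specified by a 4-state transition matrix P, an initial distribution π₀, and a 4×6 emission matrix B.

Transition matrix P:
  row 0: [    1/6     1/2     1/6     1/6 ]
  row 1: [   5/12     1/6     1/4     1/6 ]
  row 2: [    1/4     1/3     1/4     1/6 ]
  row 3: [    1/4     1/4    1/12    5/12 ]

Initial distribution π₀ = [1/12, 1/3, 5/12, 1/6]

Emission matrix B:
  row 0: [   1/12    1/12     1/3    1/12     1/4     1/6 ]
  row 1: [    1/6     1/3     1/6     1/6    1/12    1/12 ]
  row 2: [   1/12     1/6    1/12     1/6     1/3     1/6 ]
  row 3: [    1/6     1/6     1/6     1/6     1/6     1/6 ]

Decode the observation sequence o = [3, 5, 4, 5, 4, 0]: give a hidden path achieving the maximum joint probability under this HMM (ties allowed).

path = [2, 1, 0, 1, 0, 1]

t=0: δ = [6.944e-03, 5.556e-02, 6.944e-02, 2.778e-02]  (obs o_0=3)
t=1: δ = [3.858e-03, 1.929e-03, 2.894e-03, 1.929e-03]  ψ = [1, 2, 2, 2]  (obs o_1=5)
t=2: δ = [2.009e-04, 1.608e-04, 2.411e-04, 1.340e-04]  ψ = [1, 0, 2, 3]  (obs o_2=4)
t=3: δ = [1.116e-05, 8.372e-06, 1.005e-05, 9.303e-06]  ψ = [1, 0, 2, 3]  (obs o_3=5)
t=4: δ = [8.721e-07, 4.651e-07, 8.372e-07, 6.460e-07]  ψ = [1, 0, 2, 3]  (obs o_4=4)
t=5: δ = [1.744e-08, 7.268e-08, 1.744e-08, 4.486e-08]  ψ = [2, 0, 2, 3]  (obs o_5=0)
backtrack: best end state = 1; path = [2, 1, 0, 1, 0, 1]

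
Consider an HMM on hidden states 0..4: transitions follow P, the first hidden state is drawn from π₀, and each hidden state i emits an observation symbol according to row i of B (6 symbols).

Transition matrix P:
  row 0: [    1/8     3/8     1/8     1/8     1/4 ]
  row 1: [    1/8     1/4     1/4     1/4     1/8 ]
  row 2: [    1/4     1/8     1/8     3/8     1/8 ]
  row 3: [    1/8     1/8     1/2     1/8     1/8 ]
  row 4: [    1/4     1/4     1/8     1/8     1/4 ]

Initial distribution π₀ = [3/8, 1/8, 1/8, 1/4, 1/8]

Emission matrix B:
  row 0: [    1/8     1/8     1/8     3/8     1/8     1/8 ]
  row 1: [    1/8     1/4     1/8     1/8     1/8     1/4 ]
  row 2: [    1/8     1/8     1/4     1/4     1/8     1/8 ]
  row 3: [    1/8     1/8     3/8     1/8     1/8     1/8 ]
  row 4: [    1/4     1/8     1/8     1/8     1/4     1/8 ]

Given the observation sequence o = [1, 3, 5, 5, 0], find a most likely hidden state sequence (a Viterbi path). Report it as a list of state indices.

t=0: δ = [4.688e-02, 3.125e-02, 1.562e-02, 3.125e-02, 1.562e-02]  (obs o_0=1)
t=1: δ = [2.197e-03, 2.197e-03, 3.906e-03, 9.766e-04, 1.465e-03]  ψ = [0, 0, 3, 1, 0]  (obs o_1=3)
t=2: δ = [1.221e-04, 2.060e-04, 6.866e-05, 1.831e-04, 6.866e-05]  ψ = [2, 0, 1, 2, 0]  (obs o_2=5)
t=3: δ = [3.219e-06, 1.287e-05, 1.144e-05, 6.437e-06, 3.815e-06]  ψ = [1, 1, 3, 1, 0]  (obs o_3=5)
t=4: δ = [3.576e-07, 4.023e-07, 4.023e-07, 5.364e-07, 4.023e-07]  ψ = [2, 1, 1, 2, 1]  (obs o_4=0)
backtrack: best end state = 3; path = [3, 2, 3, 2, 3]

path = [3, 2, 3, 2, 3]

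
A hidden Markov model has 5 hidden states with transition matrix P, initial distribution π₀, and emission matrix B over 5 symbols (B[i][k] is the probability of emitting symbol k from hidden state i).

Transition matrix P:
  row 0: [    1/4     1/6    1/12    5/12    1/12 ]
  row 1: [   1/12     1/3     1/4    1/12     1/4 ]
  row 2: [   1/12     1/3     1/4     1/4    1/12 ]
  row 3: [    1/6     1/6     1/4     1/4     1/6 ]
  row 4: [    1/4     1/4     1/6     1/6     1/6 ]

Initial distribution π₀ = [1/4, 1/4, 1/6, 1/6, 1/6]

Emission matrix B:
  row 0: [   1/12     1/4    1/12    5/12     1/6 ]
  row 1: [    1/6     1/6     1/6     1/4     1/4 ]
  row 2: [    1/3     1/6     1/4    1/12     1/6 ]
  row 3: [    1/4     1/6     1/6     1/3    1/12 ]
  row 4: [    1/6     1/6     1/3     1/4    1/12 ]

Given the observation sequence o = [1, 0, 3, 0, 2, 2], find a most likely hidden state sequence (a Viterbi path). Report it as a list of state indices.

path = [0, 3, 3, 2, 1, 4]

t=0: δ = [6.250e-02, 4.167e-02, 2.778e-02, 2.778e-02, 2.778e-02]  (obs o_0=1)
t=1: δ = [1.302e-03, 2.315e-03, 3.472e-03, 6.510e-03, 1.736e-03]  ψ = [0, 1, 1, 0, 1]  (obs o_1=0)
t=2: δ = [4.521e-04, 2.894e-04, 1.356e-04, 5.425e-04, 2.713e-04]  ψ = [3, 2, 3, 3, 3]  (obs o_2=3)
t=3: δ = [9.419e-06, 1.608e-05, 4.521e-05, 4.710e-05, 1.507e-05]  ψ = [0, 1, 3, 0, 3]  (obs o_3=0)
t=4: δ = [6.541e-07, 2.512e-06, 2.943e-06, 1.962e-06, 2.616e-06]  ψ = [3, 2, 3, 3, 3]  (obs o_4=2)
t=5: δ = [5.451e-08, 1.635e-07, 1.840e-07, 1.226e-07, 2.093e-07]  ψ = [4, 2, 2, 2, 1]  (obs o_5=2)
backtrack: best end state = 4; path = [0, 3, 3, 2, 1, 4]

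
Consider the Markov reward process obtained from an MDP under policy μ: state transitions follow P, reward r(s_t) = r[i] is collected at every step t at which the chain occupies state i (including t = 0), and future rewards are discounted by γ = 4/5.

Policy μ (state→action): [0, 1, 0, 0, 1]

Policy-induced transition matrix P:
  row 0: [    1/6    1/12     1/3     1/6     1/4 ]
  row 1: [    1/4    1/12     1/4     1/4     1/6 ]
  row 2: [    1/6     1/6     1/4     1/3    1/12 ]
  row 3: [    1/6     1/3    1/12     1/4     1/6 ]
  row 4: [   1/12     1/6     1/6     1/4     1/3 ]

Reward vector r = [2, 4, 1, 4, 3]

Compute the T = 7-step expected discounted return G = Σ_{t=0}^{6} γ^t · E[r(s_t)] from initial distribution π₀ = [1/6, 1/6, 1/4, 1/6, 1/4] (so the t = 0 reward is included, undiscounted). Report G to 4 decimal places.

G = 11.0867

t=0: π = [0.1667, 0.1667, 0.2500, 0.1667, 0.2500], E[r] = 2.6667, γ^t·E[r] = 2.666667, running G = 2.666667
t=1: π = [0.1597, 0.1667, 0.2153, 0.2569, 0.2014], E[r] = 2.8333, γ^t·E[r] = 2.266667, running G = 4.933333
t=2: π = [0.1638, 0.1823, 0.2037, 0.2546, 0.1956], E[r] = 2.8657, γ^t·E[r] = 1.834074, running G = 6.767407
t=3: π = [0.1656, 0.1803, 0.2049, 0.2533, 0.1959], E[r] = 2.8582, γ^t·E[r] = 1.463407, running G = 8.230815
t=4: π = [0.1654, 0.1801, 0.2052, 0.2533, 0.1960], E[r] = 2.8575, γ^t·E[r] = 1.170430, running G = 9.401244
t=5: π = [0.1653, 0.1801, 0.2052, 0.2533, 0.1960], E[r] = 2.8576, γ^t·E[r] = 0.936386, running G = 10.337630
t=6: π = [0.1653, 0.1801, 0.2052, 0.2533, 0.1960], E[r] = 2.8576, γ^t·E[r] = 0.749113, running G = 11.086744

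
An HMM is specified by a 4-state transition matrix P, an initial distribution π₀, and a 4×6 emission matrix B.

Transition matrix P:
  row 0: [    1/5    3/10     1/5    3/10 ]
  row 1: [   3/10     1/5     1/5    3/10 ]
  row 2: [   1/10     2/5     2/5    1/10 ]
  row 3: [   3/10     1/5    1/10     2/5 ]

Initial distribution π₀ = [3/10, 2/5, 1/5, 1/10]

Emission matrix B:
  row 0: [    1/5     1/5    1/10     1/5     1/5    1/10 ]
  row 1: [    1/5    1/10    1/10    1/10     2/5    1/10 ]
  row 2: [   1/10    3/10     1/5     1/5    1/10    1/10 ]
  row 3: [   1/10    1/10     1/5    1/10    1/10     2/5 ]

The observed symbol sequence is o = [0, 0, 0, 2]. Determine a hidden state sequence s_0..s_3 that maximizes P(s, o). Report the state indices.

path = [1, 0, 1, 3]

t=0: δ = [6.000e-02, 8.000e-02, 2.000e-02, 1.000e-02]  (obs o_0=0)
t=1: δ = [4.800e-03, 3.600e-03, 1.600e-03, 2.400e-03]  ψ = [1, 0, 1, 1]  (obs o_1=0)
t=2: δ = [2.160e-04, 2.880e-04, 9.600e-05, 1.440e-04]  ψ = [1, 0, 0, 0]  (obs o_2=0)
t=3: δ = [8.640e-06, 6.480e-06, 1.152e-05, 1.728e-05]  ψ = [1, 0, 1, 1]  (obs o_3=2)
backtrack: best end state = 3; path = [1, 0, 1, 3]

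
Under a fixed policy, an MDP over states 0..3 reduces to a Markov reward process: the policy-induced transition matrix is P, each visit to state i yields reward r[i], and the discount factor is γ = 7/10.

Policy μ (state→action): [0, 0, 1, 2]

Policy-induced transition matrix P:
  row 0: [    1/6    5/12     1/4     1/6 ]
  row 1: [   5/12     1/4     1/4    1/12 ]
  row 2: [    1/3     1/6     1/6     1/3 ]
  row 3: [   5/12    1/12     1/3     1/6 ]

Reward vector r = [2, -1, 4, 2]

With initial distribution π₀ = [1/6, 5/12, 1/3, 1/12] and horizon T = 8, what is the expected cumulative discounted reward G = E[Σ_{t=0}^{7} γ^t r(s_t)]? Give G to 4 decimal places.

G = 5.1368

t=0: π = [0.1667, 0.4167, 0.3333, 0.0833], E[r] = 1.4167, γ^t·E[r] = 1.416667, running G = 1.416667
t=1: π = [0.3472, 0.2361, 0.2292, 0.1875], E[r] = 1.7500, γ^t·E[r] = 1.225000, running G = 2.641667
t=2: π = [0.3108, 0.2575, 0.2465, 0.1852], E[r] = 1.7205, γ^t·E[r] = 0.843038, running G = 3.484705
t=3: π = [0.3184, 0.2504, 0.2449, 0.1863], E[r] = 1.7386, γ^t·E[r] = 0.596346, running G = 4.081051
t=4: π = [0.3167, 0.2516, 0.2451, 0.1866], E[r] = 1.7354, γ^t·E[r] = 0.416667, running G = 4.497718
t=5: π = [0.3171, 0.2512, 0.2451, 0.1866], E[r] = 1.7365, γ^t·E[r] = 0.291855, running G = 4.789573
t=6: π = [0.3170, 0.2513, 0.2451, 0.1866], E[r] = 1.7363, γ^t·E[r] = 0.204269, running G = 4.993842
t=7: π = [0.3170, 0.2513, 0.2451, 0.1866], E[r] = 1.7363, γ^t·E[r] = 0.142994, running G = 5.136836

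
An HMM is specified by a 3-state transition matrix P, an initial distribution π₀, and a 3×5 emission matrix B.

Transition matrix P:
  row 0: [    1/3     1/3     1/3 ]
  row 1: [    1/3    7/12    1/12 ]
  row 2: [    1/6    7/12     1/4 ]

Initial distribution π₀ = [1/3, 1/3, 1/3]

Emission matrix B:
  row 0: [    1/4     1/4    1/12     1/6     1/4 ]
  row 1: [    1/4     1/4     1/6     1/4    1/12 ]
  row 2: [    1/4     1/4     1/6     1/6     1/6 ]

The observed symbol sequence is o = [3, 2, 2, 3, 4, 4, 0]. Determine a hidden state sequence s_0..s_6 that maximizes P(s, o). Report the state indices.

t=0: δ = [5.556e-02, 8.333e-02, 5.556e-02]  (obs o_0=3)
t=1: δ = [2.315e-03, 8.102e-03, 3.086e-03]  ψ = [1, 1, 0]  (obs o_1=2)
t=2: δ = [2.251e-04, 7.877e-04, 1.286e-04]  ψ = [1, 1, 0]  (obs o_2=2)
t=3: δ = [4.376e-05, 1.149e-04, 1.250e-05]  ψ = [1, 1, 0]  (obs o_3=3)
t=4: δ = [9.573e-06, 5.584e-06, 2.431e-06]  ψ = [1, 1, 0]  (obs o_4=4)
t=5: δ = [7.977e-07, 2.714e-07, 5.318e-07]  ψ = [0, 1, 0]  (obs o_5=4)
t=6: δ = [6.648e-08, 7.755e-08, 6.648e-08]  ψ = [0, 2, 0]  (obs o_6=0)
backtrack: best end state = 1; path = [1, 1, 1, 1, 0, 2, 1]

path = [1, 1, 1, 1, 0, 2, 1]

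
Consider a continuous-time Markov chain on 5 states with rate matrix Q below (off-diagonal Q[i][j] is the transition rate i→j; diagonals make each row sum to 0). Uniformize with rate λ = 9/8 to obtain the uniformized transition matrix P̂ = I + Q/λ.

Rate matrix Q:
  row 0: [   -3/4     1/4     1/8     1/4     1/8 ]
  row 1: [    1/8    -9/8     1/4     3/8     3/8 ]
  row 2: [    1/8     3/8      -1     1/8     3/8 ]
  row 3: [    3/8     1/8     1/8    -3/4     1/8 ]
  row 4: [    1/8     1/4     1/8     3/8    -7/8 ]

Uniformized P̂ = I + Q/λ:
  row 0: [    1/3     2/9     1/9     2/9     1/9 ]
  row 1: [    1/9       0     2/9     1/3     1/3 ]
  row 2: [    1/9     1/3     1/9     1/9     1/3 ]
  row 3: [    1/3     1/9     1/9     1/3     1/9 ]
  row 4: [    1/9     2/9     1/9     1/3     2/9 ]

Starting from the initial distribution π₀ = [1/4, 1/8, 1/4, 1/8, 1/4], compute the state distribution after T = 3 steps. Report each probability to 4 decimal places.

π = [0.2209, 0.1696, 0.1291, 0.2802, 0.2003]

t=0: π = [0.2500, 0.1250, 0.2500, 0.1250, 0.2500]
t=1: π = [0.1944, 0.2083, 0.1250, 0.2500, 0.2222]
t=2: π = [0.2099, 0.1620, 0.1343, 0.2840, 0.2099]
t=3: π = [0.2209, 0.1696, 0.1291, 0.2802, 0.2003]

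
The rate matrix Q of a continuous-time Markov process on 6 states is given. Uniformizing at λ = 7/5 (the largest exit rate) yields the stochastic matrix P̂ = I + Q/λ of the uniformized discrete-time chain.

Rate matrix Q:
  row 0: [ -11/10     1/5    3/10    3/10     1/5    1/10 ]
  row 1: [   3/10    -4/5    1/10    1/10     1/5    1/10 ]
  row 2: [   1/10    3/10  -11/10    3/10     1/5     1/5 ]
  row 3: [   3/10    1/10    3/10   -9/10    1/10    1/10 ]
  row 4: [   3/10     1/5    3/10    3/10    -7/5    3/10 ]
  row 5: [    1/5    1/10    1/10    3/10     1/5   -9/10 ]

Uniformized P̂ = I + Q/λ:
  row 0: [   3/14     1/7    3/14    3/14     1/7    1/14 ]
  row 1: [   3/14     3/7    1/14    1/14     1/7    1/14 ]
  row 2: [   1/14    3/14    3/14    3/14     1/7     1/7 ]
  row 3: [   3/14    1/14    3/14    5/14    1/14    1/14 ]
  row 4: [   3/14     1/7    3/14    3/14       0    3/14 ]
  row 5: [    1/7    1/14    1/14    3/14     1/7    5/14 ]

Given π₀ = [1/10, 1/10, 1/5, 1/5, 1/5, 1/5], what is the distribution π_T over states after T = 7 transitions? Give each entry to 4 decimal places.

t=0: π = [0.1000, 0.1000, 0.2000, 0.2000, 0.2000, 0.2000]
t=1: π = [0.1714, 0.1571, 0.1714, 0.2286, 0.1000, 0.1714]
t=2: π = [0.1776, 0.1714, 0.1673, 0.2245, 0.1122, 0.1469]
t=3: π = [0.1799, 0.1773, 0.1688, 0.2219, 0.1108, 0.1414]
t=4: π = [0.1801, 0.1796, 0.1688, 0.2207, 0.1112, 0.1397]
t=5: π = [0.1802, 0.1805, 0.1687, 0.2201, 0.1112, 0.1393]
t=6: π = [0.1802, 0.1808, 0.1686, 0.2200, 0.1112, 0.1392]
t=7: π = [0.1803, 0.1809, 0.1686, 0.2199, 0.1113, 0.1391]

π = [0.1803, 0.1809, 0.1686, 0.2199, 0.1113, 0.1391]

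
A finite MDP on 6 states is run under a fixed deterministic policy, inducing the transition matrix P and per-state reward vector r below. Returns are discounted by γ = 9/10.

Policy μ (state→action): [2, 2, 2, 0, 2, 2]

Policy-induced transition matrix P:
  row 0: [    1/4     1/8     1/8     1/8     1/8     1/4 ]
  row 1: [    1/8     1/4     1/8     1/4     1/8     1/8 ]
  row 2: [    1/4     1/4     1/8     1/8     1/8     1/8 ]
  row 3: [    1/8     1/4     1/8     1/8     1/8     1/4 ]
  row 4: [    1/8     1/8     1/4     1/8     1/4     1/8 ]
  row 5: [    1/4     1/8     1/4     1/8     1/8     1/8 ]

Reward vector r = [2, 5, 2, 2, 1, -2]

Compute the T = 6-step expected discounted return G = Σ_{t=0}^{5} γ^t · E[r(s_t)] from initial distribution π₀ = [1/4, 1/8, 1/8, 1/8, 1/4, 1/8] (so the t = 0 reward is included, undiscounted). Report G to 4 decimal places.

G = 8.0028

t=0: π = [0.2500, 0.1250, 0.1250, 0.1250, 0.2500, 0.1250], E[r] = 1.6250, γ^t·E[r] = 1.625000, running G = 1.625000
t=1: π = [0.1875, 0.1719, 0.1719, 0.1406, 0.1563, 0.1719], E[r] = 1.6719, γ^t·E[r] = 1.504688, running G = 3.129688
t=2: π = [0.1914, 0.1855, 0.1660, 0.1465, 0.1445, 0.1660], E[r] = 1.7480, γ^t·E[r] = 1.415918, running G = 4.545605
t=3: π = [0.1904, 0.1873, 0.1638, 0.1482, 0.1431, 0.1672], E[r] = 1.7498, γ^t·E[r] = 1.275572, running G = 5.821177
t=4: π = [0.1902, 0.1874, 0.1638, 0.1484, 0.1429, 0.1673], E[r] = 1.7500, γ^t·E[r] = 1.148195, running G = 6.969373
t=5: π = [0.1902, 0.1875, 0.1638, 0.1484, 0.1429, 0.1673], E[r] = 1.7502, γ^t·E[r] = 1.033472, running G = 8.002845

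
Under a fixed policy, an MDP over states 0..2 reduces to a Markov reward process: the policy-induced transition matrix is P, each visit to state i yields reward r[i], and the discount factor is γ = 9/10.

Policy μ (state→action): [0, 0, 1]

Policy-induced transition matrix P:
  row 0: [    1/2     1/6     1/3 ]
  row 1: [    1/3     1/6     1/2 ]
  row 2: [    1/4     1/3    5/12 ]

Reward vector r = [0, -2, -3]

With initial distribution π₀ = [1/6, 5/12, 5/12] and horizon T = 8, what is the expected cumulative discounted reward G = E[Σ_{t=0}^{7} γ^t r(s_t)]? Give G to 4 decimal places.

G = -10.1135

t=0: π = [0.1667, 0.4167, 0.4167], E[r] = -2.0833, γ^t·E[r] = -2.083333, running G = -2.083333
t=1: π = [0.3264, 0.2361, 0.4375], E[r] = -1.7847, γ^t·E[r] = -1.606250, running G = -3.689583
t=2: π = [0.3513, 0.2396, 0.4091], E[r] = -1.7066, γ^t·E[r] = -1.382344, running G = -5.071927
t=3: π = [0.3578, 0.2349, 0.4074], E[r] = -1.6918, γ^t·E[r] = -1.233316, running G = -6.305243
t=4: π = [0.3590, 0.2346, 0.4064], E[r] = -1.6884, γ^t·E[r] = -1.107751, running G = -7.412995
t=5: π = [0.3593, 0.2344, 0.4063], E[r] = -1.6877, γ^t·E[r] = -0.996566, running G = -8.409561
t=6: π = [0.3594, 0.2344, 0.4063], E[r] = -1.6875, γ^t·E[r] = -0.896828, running G = -9.306389
t=7: π = [0.3594, 0.2344, 0.4063], E[r] = -1.6875, γ^t·E[r] = -0.807130, running G = -10.113520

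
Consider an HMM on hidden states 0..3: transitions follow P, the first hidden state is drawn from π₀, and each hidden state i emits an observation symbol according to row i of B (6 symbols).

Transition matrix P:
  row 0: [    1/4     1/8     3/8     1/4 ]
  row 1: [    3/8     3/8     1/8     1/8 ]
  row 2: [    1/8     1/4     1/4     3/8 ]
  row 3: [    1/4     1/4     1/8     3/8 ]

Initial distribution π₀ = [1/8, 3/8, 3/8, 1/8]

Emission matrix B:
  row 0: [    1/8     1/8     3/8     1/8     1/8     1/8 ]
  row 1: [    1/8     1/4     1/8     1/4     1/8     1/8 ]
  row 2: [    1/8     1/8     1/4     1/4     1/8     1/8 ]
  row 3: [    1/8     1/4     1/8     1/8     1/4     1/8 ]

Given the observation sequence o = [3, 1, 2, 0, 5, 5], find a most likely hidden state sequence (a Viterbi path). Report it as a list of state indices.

t=0: δ = [1.562e-02, 9.375e-02, 9.375e-02, 1.562e-02]  (obs o_0=3)
t=1: δ = [4.395e-03, 8.789e-03, 2.930e-03, 8.789e-03]  ψ = [1, 1, 2, 2]  (obs o_1=1)
t=2: δ = [1.236e-03, 4.120e-04, 4.120e-04, 4.120e-04]  ψ = [1, 1, 0, 3]  (obs o_2=2)
t=3: δ = [3.862e-05, 1.931e-05, 5.794e-05, 3.862e-05]  ψ = [0, 0, 0, 0]  (obs o_3=0)
t=4: δ = [1.207e-06, 1.810e-06, 1.810e-06, 2.716e-06]  ψ = [0, 2, 0, 2]  (obs o_4=5)
t=5: δ = [8.487e-08, 8.487e-08, 5.658e-08, 1.273e-07]  ψ = [1, 1, 0, 3]  (obs o_5=5)
backtrack: best end state = 3; path = [1, 1, 0, 2, 3, 3]

path = [1, 1, 0, 2, 3, 3]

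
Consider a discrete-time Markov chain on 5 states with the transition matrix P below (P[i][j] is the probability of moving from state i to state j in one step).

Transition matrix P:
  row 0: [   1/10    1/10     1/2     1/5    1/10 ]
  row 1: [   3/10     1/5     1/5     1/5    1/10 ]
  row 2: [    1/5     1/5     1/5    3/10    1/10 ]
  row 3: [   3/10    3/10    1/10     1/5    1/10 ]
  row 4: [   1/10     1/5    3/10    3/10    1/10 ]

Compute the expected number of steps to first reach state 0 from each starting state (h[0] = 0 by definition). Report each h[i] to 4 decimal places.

First-step conditioning: h[0] = 0; for i ≠ 0, h[i] = 1 + Σ_k P[i][k]·h[k].
  h[1] = 1 + 1/5·h[1] + 1/5·h[2] + 1/5·h[3] + 1/10·h[4]
  h[2] = 1 + 1/5·h[1] + 1/5·h[2] + 3/10·h[3] + 1/10·h[4]
  h[3] = 1 + 3/10·h[1] + 1/10·h[2] + 1/5·h[3] + 1/10·h[4]
  h[4] = 1 + 1/5·h[1] + 3/10·h[2] + 3/10·h[3] + 1/10·h[4]
Solving the 4×4 linear system over states ≠ 0 gives exactly h = [0, 10100/2639, 11100/2639, 10000/2639, 12210/2639] (h[0] = 0 is the target).

h = [0.0000, 3.8272, 4.2061, 3.7893, 4.6268]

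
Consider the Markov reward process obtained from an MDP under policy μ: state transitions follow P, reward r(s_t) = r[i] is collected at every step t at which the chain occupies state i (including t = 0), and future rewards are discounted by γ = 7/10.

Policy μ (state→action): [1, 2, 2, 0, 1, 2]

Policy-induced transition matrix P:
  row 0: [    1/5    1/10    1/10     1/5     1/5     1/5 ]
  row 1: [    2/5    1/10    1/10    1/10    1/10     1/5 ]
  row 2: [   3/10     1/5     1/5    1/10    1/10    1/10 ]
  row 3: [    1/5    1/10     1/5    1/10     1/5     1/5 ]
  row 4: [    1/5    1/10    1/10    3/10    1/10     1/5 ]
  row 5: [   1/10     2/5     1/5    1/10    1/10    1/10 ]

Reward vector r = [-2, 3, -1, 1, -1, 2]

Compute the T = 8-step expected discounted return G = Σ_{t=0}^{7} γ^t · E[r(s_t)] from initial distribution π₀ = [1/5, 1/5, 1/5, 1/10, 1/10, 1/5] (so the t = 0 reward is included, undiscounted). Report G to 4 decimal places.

t=0: π = [0.2000, 0.2000, 0.2000, 0.1000, 0.1000, 0.2000], E[r] = 0.4000, γ^t·E[r] = 0.400000, running G = 0.400000
t=1: π = [0.2400, 0.1800, 0.1500, 0.1400, 0.1300, 0.1600], E[r] = 0.2400, γ^t·E[r] = 0.168000, running G = 0.568000
t=2: π = [0.2350, 0.1630, 0.1450, 0.1500, 0.1380, 0.1690], E[r] = 0.2240, γ^t·E[r] = 0.109760, running G = 0.677760
t=3: π = [0.2302, 0.1652, 0.1464, 0.1511, 0.1385, 0.1686], E[r] = 0.2386, γ^t·E[r] = 0.081840, running G = 0.759600
t=4: π = [0.2308, 0.1652, 0.1466, 0.1507, 0.1381, 0.1685], E[r] = 0.2370, γ^t·E[r] = 0.056904, running G = 0.816504
t=5: π = [0.2309, 0.1652, 0.1466, 0.1507, 0.1382, 0.1685], E[r] = 0.2369, γ^t·E[r] = 0.039811, running G = 0.856315
t=6: π = [0.2309, 0.1652, 0.1466, 0.1507, 0.1382, 0.1685], E[r] = 0.2369, γ^t·E[r] = 0.027869, running G = 0.884183
t=7: π = [0.2308, 0.1652, 0.1466, 0.1507, 0.1382, 0.1685], E[r] = 0.2369, γ^t·E[r] = 0.019508, running G = 0.903692

G = 0.9037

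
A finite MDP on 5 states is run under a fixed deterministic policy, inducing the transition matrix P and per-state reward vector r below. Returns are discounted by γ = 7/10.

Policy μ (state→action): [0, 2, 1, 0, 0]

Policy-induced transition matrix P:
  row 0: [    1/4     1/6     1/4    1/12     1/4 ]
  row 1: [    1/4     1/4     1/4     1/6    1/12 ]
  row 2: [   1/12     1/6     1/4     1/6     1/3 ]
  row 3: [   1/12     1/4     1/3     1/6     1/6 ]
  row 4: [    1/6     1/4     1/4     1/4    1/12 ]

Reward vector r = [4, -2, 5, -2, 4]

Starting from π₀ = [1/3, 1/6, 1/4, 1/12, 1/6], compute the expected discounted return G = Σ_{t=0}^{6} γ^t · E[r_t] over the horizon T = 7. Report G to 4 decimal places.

G = 6.9125

t=0: π = [0.3333, 0.1667, 0.2500, 0.0833, 0.1667], E[r] = 2.7500, γ^t·E[r] = 2.750000, running G = 2.750000
t=1: π = [0.1806, 0.2014, 0.2569, 0.1528, 0.2083], E[r] = 2.1319, γ^t·E[r] = 1.492361, running G = 4.242361
t=2: π = [0.1644, 0.2135, 0.2627, 0.1690, 0.1904], E[r] = 1.9676, γ^t·E[r] = 0.964120, running G = 5.206481
t=3: π = [0.1622, 0.2144, 0.2641, 0.1688, 0.1905], E[r] = 1.9646, γ^t·E[r] = 0.673859, running G = 5.880340
t=4: π = [0.1620, 0.2145, 0.2641, 0.1690, 0.1905], E[r] = 1.9630, γ^t·E[r] = 0.471328, running G = 6.351668
t=5: π = [0.1619, 0.2145, 0.2641, 0.1690, 0.1904], E[r] = 1.9629, γ^t·E[r] = 0.329899, running G = 6.681567
t=6: π = [0.1619, 0.2145, 0.2641, 0.1690, 0.1904], E[r] = 1.9629, γ^t·E[r] = 0.230928, running G = 6.912495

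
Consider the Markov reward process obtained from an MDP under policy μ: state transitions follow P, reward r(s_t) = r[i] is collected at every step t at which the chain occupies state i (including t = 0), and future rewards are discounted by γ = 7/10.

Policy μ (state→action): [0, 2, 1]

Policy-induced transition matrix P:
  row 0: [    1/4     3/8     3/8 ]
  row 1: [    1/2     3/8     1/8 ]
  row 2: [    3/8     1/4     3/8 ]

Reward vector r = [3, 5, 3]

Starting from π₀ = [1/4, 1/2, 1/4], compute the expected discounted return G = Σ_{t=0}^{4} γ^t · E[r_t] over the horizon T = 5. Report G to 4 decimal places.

t=0: π = [0.2500, 0.5000, 0.2500], E[r] = 4.0000, γ^t·E[r] = 4.000000, running G = 4.000000
t=1: π = [0.4063, 0.3438, 0.2500], E[r] = 3.6875, γ^t·E[r] = 2.581250, running G = 6.581250
t=2: π = [0.3672, 0.3438, 0.2891], E[r] = 3.6875, γ^t·E[r] = 1.806875, running G = 8.388125
t=3: π = [0.3721, 0.3389, 0.2891], E[r] = 3.6777, γ^t·E[r] = 1.261463, running G = 9.649588
t=4: π = [0.3708, 0.3389, 0.2903], E[r] = 3.6777, γ^t·E[r] = 0.883024, running G = 10.532612

G = 10.5326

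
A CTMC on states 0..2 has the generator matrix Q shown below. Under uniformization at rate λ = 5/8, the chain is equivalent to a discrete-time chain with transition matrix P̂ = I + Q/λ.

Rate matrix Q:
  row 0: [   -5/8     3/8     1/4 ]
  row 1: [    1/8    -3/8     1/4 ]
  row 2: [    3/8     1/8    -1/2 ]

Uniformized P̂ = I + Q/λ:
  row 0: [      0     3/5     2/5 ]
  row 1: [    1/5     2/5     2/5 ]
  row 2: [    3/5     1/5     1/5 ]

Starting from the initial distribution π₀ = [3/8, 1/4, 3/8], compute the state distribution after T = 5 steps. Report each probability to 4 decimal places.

t=0: π = [0.3750, 0.2500, 0.3750]
t=1: π = [0.2750, 0.4000, 0.3250]
t=2: π = [0.2750, 0.3900, 0.3350]
t=3: π = [0.2790, 0.3880, 0.3330]
t=4: π = [0.2774, 0.3892, 0.3334]
t=5: π = [0.2779, 0.3888, 0.3333]

π = [0.2779, 0.3888, 0.3333]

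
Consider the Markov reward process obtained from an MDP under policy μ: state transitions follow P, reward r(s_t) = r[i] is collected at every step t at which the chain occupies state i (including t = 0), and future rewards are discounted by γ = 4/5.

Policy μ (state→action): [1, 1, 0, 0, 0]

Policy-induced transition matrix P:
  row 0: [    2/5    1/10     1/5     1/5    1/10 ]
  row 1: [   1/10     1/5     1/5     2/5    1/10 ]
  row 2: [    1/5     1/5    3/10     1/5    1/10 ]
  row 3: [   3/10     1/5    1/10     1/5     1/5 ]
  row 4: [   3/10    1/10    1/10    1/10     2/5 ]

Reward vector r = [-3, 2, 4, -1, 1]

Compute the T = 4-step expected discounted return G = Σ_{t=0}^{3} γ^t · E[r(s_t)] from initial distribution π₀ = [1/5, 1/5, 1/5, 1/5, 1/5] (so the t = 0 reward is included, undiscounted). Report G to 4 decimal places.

G = 0.9537

t=0: π = [0.2000, 0.2000, 0.2000, 0.2000, 0.2000], E[r] = 0.6000, γ^t·E[r] = 0.600000, running G = 0.600000
t=1: π = [0.2600, 0.1600, 0.1800, 0.2200, 0.1800], E[r] = 0.2200, γ^t·E[r] = 0.176000, running G = 0.776000
t=2: π = [0.2760, 0.1560, 0.1780, 0.2140, 0.1760], E[r] = 0.1580, γ^t·E[r] = 0.101120, running G = 0.877120
t=3: π = [0.2786, 0.1548, 0.1788, 0.2136, 0.1742], E[r] = 0.1496, γ^t·E[r] = 0.076595, running G = 0.953715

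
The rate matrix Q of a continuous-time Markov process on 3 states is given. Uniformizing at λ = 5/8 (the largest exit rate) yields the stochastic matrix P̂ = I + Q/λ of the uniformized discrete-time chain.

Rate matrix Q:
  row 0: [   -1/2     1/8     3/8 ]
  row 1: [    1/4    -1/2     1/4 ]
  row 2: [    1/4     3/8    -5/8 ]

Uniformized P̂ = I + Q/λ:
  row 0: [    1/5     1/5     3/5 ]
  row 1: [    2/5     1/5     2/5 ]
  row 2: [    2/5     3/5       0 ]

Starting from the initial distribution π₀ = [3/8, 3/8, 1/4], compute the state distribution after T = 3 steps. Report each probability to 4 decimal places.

π = [0.3330, 0.3260, 0.3410]

t=0: π = [0.3750, 0.3750, 0.2500]
t=1: π = [0.3250, 0.3000, 0.3750]
t=2: π = [0.3350, 0.3500, 0.3150]
t=3: π = [0.3330, 0.3260, 0.3410]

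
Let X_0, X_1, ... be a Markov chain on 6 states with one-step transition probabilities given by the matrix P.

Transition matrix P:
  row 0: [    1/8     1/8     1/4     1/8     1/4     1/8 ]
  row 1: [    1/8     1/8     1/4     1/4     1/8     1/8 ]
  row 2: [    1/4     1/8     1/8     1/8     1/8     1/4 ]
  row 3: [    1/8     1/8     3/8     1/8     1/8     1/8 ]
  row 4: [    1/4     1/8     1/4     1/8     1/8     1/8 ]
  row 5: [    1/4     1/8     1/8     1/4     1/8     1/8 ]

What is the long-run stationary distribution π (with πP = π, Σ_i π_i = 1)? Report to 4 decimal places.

π = [0.1906, 0.1250, 0.2230, 0.1597, 0.1488, 0.1529]

Balance equations π_j = Σ_i π_i·P[i][j]:
  π_0 = 1/8·π_0 + 1/8·π_1 + 1/4·π_2 + 1/8·π_3 + 1/4·π_4 + 1/4·π_5
  π_1 = 1/8·π_0 + 1/8·π_1 + 1/8·π_2 + 1/8·π_3 + 1/8·π_4 + 1/8·π_5
  π_2 = 1/4·π_0 + 1/4·π_1 + 1/8·π_2 + 3/8·π_3 + 1/4·π_4 + 1/8·π_5
  π_3 = 1/8·π_0 + 1/4·π_1 + 1/8·π_2 + 1/8·π_3 + 1/8·π_4 + 1/4·π_5
  π_4 = 1/4·π_0 + 1/8·π_1 + 1/8·π_2 + 1/8·π_3 + 1/8·π_4 + 1/8·π_5
  normalize: π_0 + π_1 + π_2 + π_3 + π_4 + π_5 = 1
Solving the linear system gives exactly π = [1000/5247, 1/8, 130/583, 745/4664, 6247/41976, 713/4664].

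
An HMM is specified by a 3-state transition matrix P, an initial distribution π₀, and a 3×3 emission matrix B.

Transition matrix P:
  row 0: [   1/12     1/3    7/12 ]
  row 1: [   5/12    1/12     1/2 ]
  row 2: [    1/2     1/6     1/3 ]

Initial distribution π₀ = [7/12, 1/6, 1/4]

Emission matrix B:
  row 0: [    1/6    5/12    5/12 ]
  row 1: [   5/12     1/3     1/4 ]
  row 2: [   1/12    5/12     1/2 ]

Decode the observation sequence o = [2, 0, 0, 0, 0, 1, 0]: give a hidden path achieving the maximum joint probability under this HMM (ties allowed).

t=0: δ = [2.431e-01, 4.167e-02, 1.250e-01]  (obs o_0=2)
t=1: δ = [1.042e-02, 3.376e-02, 1.182e-02]  ψ = [2, 0, 0]  (obs o_1=0)
t=2: δ = [2.344e-03, 1.447e-03, 1.407e-03]  ψ = [1, 0, 1]  (obs o_2=0)
t=3: δ = [1.172e-04, 3.256e-04, 1.140e-04]  ψ = [2, 0, 0]  (obs o_3=0)
t=4: δ = [2.261e-05, 1.628e-05, 1.357e-05]  ψ = [1, 0, 1]  (obs o_4=0)
t=5: δ = [2.826e-06, 2.512e-06, 5.496e-06]  ψ = [1, 0, 0]  (obs o_5=1)
t=6: δ = [4.580e-07, 3.925e-07, 1.527e-07]  ψ = [2, 0, 2]  (obs o_6=0)
backtrack: best end state = 0; path = [0, 1, 0, 1, 0, 2, 0]

path = [0, 1, 0, 1, 0, 2, 0]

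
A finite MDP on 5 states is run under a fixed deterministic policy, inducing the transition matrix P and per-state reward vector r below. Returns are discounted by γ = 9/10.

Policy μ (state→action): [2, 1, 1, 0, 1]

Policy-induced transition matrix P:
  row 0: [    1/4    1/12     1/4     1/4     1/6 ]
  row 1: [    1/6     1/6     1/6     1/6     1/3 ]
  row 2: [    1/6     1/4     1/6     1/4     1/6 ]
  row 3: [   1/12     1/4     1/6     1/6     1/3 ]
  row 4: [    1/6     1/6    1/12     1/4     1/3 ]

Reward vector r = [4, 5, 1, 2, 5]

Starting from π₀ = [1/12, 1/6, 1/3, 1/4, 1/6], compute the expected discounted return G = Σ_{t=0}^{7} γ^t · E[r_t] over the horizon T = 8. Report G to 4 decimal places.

G = 19.5573

t=0: π = [0.0833, 0.1667, 0.3333, 0.2500, 0.1667], E[r] = 2.8333, γ^t·E[r] = 2.833333, running G = 2.833333
t=1: π = [0.1528, 0.2083, 0.1597, 0.2153, 0.2639], E[r] = 3.5625, γ^t·E[r] = 3.206250, running G = 6.039583
t=2: π = [0.1615, 0.1852, 0.1574, 0.2147, 0.2813], E[r] = 3.5648, γ^t·E[r] = 2.887500, running G = 8.927083
t=3: π = [0.1622, 0.1842, 0.1567, 0.2167, 0.2802], E[r] = 3.5610, γ^t·E[r] = 2.595973, running G = 11.523056
t=4: π = [0.1621, 0.1843, 0.1568, 0.2166, 0.2802], E[r] = 3.5607, γ^t·E[r] = 2.336207, running G = 13.859263
t=5: π = [0.1621, 0.1843, 0.1568, 0.2166, 0.2802], E[r] = 3.5608, γ^t·E[r] = 2.102598, running G = 15.961861
t=6: π = [0.1621, 0.1843, 0.1568, 0.2166, 0.2802], E[r] = 3.5608, γ^t·E[r] = 1.892340, running G = 17.854201
t=7: π = [0.1621, 0.1843, 0.1568, 0.2166, 0.2802], E[r] = 3.5608, γ^t·E[r] = 1.703106, running G = 19.557307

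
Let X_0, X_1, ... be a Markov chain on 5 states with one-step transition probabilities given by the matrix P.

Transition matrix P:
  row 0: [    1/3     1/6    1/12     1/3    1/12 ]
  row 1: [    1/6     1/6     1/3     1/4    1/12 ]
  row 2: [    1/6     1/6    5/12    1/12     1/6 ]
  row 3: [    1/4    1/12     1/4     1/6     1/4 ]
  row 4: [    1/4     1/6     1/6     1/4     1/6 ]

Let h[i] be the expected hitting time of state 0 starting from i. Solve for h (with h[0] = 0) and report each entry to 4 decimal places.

First-step conditioning: h[0] = 0; for i ≠ 0, h[i] = 1 + Σ_k P[i][k]·h[k].
  h[1] = 1 + 1/6·h[1] + 1/3·h[2] + 1/4·h[3] + 1/12·h[4]
  h[2] = 1 + 1/6·h[1] + 5/12·h[2] + 1/12·h[3] + 1/6·h[4]
  h[3] = 1 + 1/12·h[1] + 1/4·h[2] + 1/6·h[3] + 1/4·h[4]
  h[4] = 1 + 1/6·h[1] + 1/6·h[2] + 1/4·h[3] + 1/6·h[4]
Solving the 4×4 linear system over states ≠ 0 gives exactly h = [0, 2092/407, 6328/1221, 1900/407, 5696/1221] (h[0] = 0 is the target).

h = [0.0000, 5.1400, 5.1826, 4.6683, 4.6650]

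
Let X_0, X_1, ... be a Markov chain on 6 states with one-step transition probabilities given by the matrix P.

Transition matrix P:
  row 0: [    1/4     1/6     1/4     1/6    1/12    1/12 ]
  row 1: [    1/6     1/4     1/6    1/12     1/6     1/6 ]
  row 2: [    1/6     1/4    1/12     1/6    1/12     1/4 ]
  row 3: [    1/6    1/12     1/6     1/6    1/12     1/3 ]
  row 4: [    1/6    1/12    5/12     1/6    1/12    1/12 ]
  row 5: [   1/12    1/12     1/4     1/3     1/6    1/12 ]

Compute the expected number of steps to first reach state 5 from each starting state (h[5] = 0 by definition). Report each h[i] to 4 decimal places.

h = [5.8743, 5.5326, 5.0107, 4.5061, 5.7588, 0.0000]

First-step conditioning: h[5] = 0; for i ≠ 5, h[i] = 1 + Σ_k P[i][k]·h[k].
  h[0] = 1 + 1/4·h[0] + 1/6·h[1] + 1/4·h[2] + 1/6·h[3] + 1/12·h[4]
  h[1] = 1 + 1/6·h[0] + 1/4·h[1] + 1/6·h[2] + 1/12·h[3] + 1/6·h[4]
  h[2] = 1 + 1/6·h[0] + 1/4·h[1] + 1/12·h[2] + 1/6·h[3] + 1/12·h[4]
  h[3] = 1 + 1/6·h[0] + 1/12·h[1] + 1/6·h[2] + 1/6·h[3] + 1/12·h[4]
  h[4] = 1 + 1/6·h[0] + 1/12·h[1] + 5/12·h[2] + 1/6·h[3] + 1/12·h[4]
Solving the 5×5 linear system over states ≠ 5 gives exactly h = [4952/843, 4664/843, 1408/281, 11396/2529, 14564/2529, 0] (h[5] = 0 is the target).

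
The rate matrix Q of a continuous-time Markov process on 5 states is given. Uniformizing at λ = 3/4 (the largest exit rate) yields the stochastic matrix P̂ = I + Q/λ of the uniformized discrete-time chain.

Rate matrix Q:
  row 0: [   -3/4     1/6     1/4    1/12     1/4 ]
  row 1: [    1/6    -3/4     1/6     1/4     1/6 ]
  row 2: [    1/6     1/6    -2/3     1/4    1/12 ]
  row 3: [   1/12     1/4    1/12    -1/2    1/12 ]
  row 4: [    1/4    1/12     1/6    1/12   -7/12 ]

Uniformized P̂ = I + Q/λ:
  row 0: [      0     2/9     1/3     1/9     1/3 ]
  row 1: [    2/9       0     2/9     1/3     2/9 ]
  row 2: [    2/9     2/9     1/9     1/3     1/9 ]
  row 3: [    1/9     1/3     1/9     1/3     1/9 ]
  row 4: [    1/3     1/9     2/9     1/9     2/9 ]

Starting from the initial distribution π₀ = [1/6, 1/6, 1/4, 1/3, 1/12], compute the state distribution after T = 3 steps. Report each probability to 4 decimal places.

π = [0.1754, 0.1886, 0.1919, 0.2522, 0.1919]

t=0: π = [0.1667, 0.1667, 0.2500, 0.3333, 0.0833]
t=1: π = [0.1574, 0.2130, 0.1759, 0.2778, 0.1759]
t=2: π = [0.1759, 0.1862, 0.1893, 0.2593, 0.1893]
t=3: π = [0.1754, 0.1886, 0.1919, 0.2522, 0.1919]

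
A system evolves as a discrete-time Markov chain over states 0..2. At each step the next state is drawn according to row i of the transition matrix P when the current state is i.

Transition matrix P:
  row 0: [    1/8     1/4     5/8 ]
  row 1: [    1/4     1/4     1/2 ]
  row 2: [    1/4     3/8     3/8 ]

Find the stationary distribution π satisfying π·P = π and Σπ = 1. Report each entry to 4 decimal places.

π = [0.2222, 0.3086, 0.4691]

Balance equations π_j = Σ_i π_i·P[i][j]:
  π_0 = 1/8·π_0 + 1/4·π_1 + 1/4·π_2
  π_1 = 1/4·π_0 + 1/4·π_1 + 3/8·π_2
  normalize: π_0 + π_1 + π_2 = 1
Solving the linear system gives exactly π = [2/9, 25/81, 38/81].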